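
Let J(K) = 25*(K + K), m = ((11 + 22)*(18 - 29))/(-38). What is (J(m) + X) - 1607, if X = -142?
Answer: -24156/19 ≈ -1271.4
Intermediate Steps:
m = 363/38 (m = (33*(-11))*(-1/38) = -363*(-1/38) = 363/38 ≈ 9.5526)
J(K) = 50*K (J(K) = 25*(2*K) = 50*K)
(J(m) + X) - 1607 = (50*(363/38) - 142) - 1607 = (9075/19 - 142) - 1607 = 6377/19 - 1607 = -24156/19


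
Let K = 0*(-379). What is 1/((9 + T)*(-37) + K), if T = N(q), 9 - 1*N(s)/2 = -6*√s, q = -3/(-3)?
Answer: -1/1443 ≈ -0.00069300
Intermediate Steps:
q = 1 (q = -3*(-⅓) = 1)
N(s) = 18 + 12*√s (N(s) = 18 - (-12)*√s = 18 + 12*√s)
T = 30 (T = 18 + 12*√1 = 18 + 12*1 = 18 + 12 = 30)
K = 0
1/((9 + T)*(-37) + K) = 1/((9 + 30)*(-37) + 0) = 1/(39*(-37) + 0) = 1/(-1443 + 0) = 1/(-1443) = -1/1443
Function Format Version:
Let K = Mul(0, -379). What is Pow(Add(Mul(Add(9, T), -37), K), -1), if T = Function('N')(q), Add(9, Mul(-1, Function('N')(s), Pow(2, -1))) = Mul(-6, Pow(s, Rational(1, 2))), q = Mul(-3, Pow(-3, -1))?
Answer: Rational(-1, 1443) ≈ -0.00069300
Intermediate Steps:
q = 1 (q = Mul(-3, Rational(-1, 3)) = 1)
Function('N')(s) = Add(18, Mul(12, Pow(s, Rational(1, 2)))) (Function('N')(s) = Add(18, Mul(-2, Mul(-6, Pow(s, Rational(1, 2))))) = Add(18, Mul(12, Pow(s, Rational(1, 2)))))
T = 30 (T = Add(18, Mul(12, Pow(1, Rational(1, 2)))) = Add(18, Mul(12, 1)) = Add(18, 12) = 30)
K = 0
Pow(Add(Mul(Add(9, T), -37), K), -1) = Pow(Add(Mul(Add(9, 30), -37), 0), -1) = Pow(Add(Mul(39, -37), 0), -1) = Pow(Add(-1443, 0), -1) = Pow(-1443, -1) = Rational(-1, 1443)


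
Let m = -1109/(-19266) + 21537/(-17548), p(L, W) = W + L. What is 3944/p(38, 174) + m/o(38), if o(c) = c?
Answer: 6323106389297/340446326376 ≈ 18.573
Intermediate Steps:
p(L, W) = L + W
m = -197735555/169039884 (m = -1109*(-1/19266) + 21537*(-1/17548) = 1109/19266 - 21537/17548 = -197735555/169039884 ≈ -1.1698)
3944/p(38, 174) + m/o(38) = 3944/(38 + 174) - 197735555/169039884/38 = 3944/212 - 197735555/169039884*1/38 = 3944*(1/212) - 197735555/6423515592 = 986/53 - 197735555/6423515592 = 6323106389297/340446326376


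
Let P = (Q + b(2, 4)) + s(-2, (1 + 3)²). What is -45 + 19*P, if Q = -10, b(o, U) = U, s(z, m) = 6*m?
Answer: 1665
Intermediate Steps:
P = 90 (P = (-10 + 4) + 6*(1 + 3)² = -6 + 6*4² = -6 + 6*16 = -6 + 96 = 90)
-45 + 19*P = -45 + 19*90 = -45 + 1710 = 1665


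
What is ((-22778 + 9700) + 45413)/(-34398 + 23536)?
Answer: -32335/10862 ≈ -2.9769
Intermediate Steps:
((-22778 + 9700) + 45413)/(-34398 + 23536) = (-13078 + 45413)/(-10862) = 32335*(-1/10862) = -32335/10862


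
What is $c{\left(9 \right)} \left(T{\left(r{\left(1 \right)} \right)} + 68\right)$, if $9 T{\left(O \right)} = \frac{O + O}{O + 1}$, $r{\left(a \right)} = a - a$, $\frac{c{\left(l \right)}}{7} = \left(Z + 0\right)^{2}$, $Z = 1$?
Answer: $476$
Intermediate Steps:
$c{\left(l \right)} = 7$ ($c{\left(l \right)} = 7 \left(1 + 0\right)^{2} = 7 \cdot 1^{2} = 7 \cdot 1 = 7$)
$r{\left(a \right)} = 0$
$T{\left(O \right)} = \frac{2 O}{9 \left(1 + O\right)}$ ($T{\left(O \right)} = \frac{\left(O + O\right) \frac{1}{O + 1}}{9} = \frac{2 O \frac{1}{1 + O}}{9} = \frac{2 O}{9 \left(1 + O\right)}$)
$c{\left(9 \right)} \left(T{\left(r{\left(1 \right)} \right)} + 68\right) = 7 \left(\frac{2}{9} \cdot 0 \frac{1}{1 + 0} + 68\right) = 7 \left(\frac{2}{9} \cdot 0 \cdot 1^{-1} + 68\right) = 7 \left(\frac{2}{9} \cdot 0 \cdot 1 + 68\right) = 7 \left(0 + 68\right) = 7 \cdot 68 = 476$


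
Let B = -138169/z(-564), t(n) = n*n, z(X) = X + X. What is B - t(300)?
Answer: -101381831/1128 ≈ -89878.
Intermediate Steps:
z(X) = 2*X
t(n) = n²
B = 138169/1128 (B = -138169/(2*(-564)) = -138169/(-1128) = -138169*(-1/1128) = 138169/1128 ≈ 122.49)
B - t(300) = 138169/1128 - 1*300² = 138169/1128 - 1*90000 = 138169/1128 - 90000 = -101381831/1128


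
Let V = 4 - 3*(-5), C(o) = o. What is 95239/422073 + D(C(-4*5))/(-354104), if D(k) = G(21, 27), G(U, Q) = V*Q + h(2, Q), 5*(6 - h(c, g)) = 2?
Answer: 167528118991/747288687960 ≈ 0.22418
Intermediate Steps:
h(c, g) = 28/5 (h(c, g) = 6 - ⅕*2 = 6 - ⅖ = 28/5)
V = 19 (V = 4 + 15 = 19)
G(U, Q) = 28/5 + 19*Q (G(U, Q) = 19*Q + 28/5 = 28/5 + 19*Q)
D(k) = 2593/5 (D(k) = 28/5 + 19*27 = 28/5 + 513 = 2593/5)
95239/422073 + D(C(-4*5))/(-354104) = 95239/422073 + (2593/5)/(-354104) = 95239*(1/422073) + (2593/5)*(-1/354104) = 95239/422073 - 2593/1770520 = 167528118991/747288687960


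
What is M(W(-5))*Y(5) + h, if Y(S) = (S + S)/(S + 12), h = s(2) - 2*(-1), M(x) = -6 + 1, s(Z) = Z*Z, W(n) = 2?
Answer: 52/17 ≈ 3.0588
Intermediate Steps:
s(Z) = Z²
M(x) = -5
h = 6 (h = 2² - 2*(-1) = 4 + 2 = 6)
Y(S) = 2*S/(12 + S) (Y(S) = (2*S)/(12 + S) = 2*S/(12 + S))
M(W(-5))*Y(5) + h = -10*5/(12 + 5) + 6 = -10*5/17 + 6 = -5*10/17 + 6 = -50/17 + 6 = 52/17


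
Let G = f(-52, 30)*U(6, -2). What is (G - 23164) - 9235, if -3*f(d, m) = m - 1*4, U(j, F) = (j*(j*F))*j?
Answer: -28655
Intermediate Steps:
U(j, F) = F*j**3 (U(j, F) = (j*(F*j))*j = (F*j**2)*j = F*j**3)
f(d, m) = 4/3 - m/3 (f(d, m) = -(m - 1*4)/3 = -(m - 4)/3 = -(-4 + m)/3 = 4/3 - m/3)
G = 3744 (G = (4/3 - 1/3*30)*(-2*6**3) = (4/3 - 10)*(-2*216) = -26/3*(-432) = 3744)
(G - 23164) - 9235 = (3744 - 23164) - 9235 = -19420 - 9235 = -28655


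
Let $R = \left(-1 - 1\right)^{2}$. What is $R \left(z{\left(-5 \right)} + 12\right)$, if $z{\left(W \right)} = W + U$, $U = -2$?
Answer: $20$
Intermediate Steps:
$z{\left(W \right)} = -2 + W$ ($z{\left(W \right)} = W - 2 = -2 + W$)
$R = 4$ ($R = \left(-2\right)^{2} = 4$)
$R \left(z{\left(-5 \right)} + 12\right) = 4 \left(\left(-2 - 5\right) + 12\right) = 4 \left(-7 + 12\right) = 4 \cdot 5 = 20$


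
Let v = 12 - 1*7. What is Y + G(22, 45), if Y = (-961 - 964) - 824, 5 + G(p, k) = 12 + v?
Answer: -2737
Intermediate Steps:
v = 5 (v = 12 - 7 = 5)
G(p, k) = 12 (G(p, k) = -5 + (12 + 5) = -5 + 17 = 12)
Y = -2749 (Y = -1925 - 824 = -2749)
Y + G(22, 45) = -2749 + 12 = -2737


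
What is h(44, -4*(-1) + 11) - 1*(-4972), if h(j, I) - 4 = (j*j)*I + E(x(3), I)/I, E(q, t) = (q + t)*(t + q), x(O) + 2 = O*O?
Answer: 510724/15 ≈ 34048.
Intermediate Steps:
x(O) = -2 + O² (x(O) = -2 + O*O = -2 + O²)
E(q, t) = (q + t)² (E(q, t) = (q + t)*(q + t) = (q + t)²)
h(j, I) = 4 + I*j² + (7 + I)²/I (h(j, I) = 4 + ((j*j)*I + ((-2 + 3²) + I)²/I) = 4 + (j²*I + ((-2 + 9) + I)²/I) = 4 + (I*j² + (7 + I)²/I) = 4 + I*j² + (7 + I)²/I)
h(44, -4*(-1) + 11) - 1*(-4972) = (4 + (-4*(-1) + 11)*44² + (7 + (-4*(-1) + 11))²/(-4*(-1) + 11)) - 1*(-4972) = (4 + (4 + 11)*1936 + (7 + (4 + 11))²/(4 + 11)) + 4972 = (4 + 15*1936 + (7 + 15)²/15) + 4972 = (4 + 29040 + (1/15)*22²) + 4972 = (4 + 29040 + (1/15)*484) + 4972 = (4 + 29040 + 484/15) + 4972 = 436144/15 + 4972 = 510724/15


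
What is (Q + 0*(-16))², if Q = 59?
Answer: 3481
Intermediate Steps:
(Q + 0*(-16))² = (59 + 0*(-16))² = (59 + 0)² = 59² = 3481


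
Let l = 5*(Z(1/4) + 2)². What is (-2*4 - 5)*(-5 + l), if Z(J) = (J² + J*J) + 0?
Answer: -14625/64 ≈ -228.52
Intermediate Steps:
Z(J) = 2*J² (Z(J) = (J² + J²) + 0 = 2*J² + 0 = 2*J²)
l = 1445/64 (l = 5*(2*(1/4)² + 2)² = 5*(2*(1*(¼))² + 2)² = 5*(2*(¼)² + 2)² = 5*(2*(1/16) + 2)² = 5*(⅛ + 2)² = 5*(17/8)² = 5*(289/64) = 1445/64 ≈ 22.578)
(-2*4 - 5)*(-5 + l) = (-2*4 - 5)*(-5 + 1445/64) = (-8 - 5)*(1125/64) = -13*1125/64 = -14625/64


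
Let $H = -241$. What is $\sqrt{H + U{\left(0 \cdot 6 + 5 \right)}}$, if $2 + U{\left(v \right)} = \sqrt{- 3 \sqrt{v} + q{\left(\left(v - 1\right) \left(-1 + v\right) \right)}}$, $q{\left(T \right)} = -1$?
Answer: $\sqrt{-243 + \sqrt{-1 - 3 \sqrt{5}}} \approx 0.08905 + 15.589 i$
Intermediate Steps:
$U{\left(v \right)} = -2 + \sqrt{-1 - 3 \sqrt{v}}$ ($U{\left(v \right)} = -2 + \sqrt{- 3 \sqrt{v} - 1} = -2 + \sqrt{-1 - 3 \sqrt{v}}$)
$\sqrt{H + U{\left(0 \cdot 6 + 5 \right)}} = \sqrt{-241 - \left(2 - \sqrt{-1 - 3 \sqrt{0 \cdot 6 + 5}}\right)} = \sqrt{-241 - \left(2 - \sqrt{-1 - 3 \sqrt{0 + 5}}\right)} = \sqrt{-241 - \left(2 - \sqrt{-1 - 3 \sqrt{5}}\right)} = \sqrt{-243 + \sqrt{-1 - 3 \sqrt{5}}}$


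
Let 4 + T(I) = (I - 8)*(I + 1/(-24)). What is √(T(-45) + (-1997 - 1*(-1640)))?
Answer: √291774/12 ≈ 45.013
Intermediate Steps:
T(I) = -4 + (-8 + I)*(-1/24 + I) (T(I) = -4 + (I - 8)*(I + 1/(-24)) = -4 + (-8 + I)*(I - 1/24) = -4 + (-8 + I)*(-1/24 + I))
√(T(-45) + (-1997 - 1*(-1640))) = √((-11/3 + (-45)² - 193/24*(-45)) + (-1997 - 1*(-1640))) = √((-11/3 + 2025 + 2895/8) + (-1997 + 1640)) = √(57197/24 - 357) = √(48629/24) = √291774/12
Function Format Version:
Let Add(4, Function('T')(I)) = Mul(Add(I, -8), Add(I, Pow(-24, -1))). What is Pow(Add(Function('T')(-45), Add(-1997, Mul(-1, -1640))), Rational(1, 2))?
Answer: Mul(Rational(1, 12), Pow(291774, Rational(1, 2))) ≈ 45.013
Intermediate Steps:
Function('T')(I) = Add(-4, Mul(Add(-8, I), Add(Rational(-1, 24), I))) (Function('T')(I) = Add(-4, Mul(Add(I, -8), Add(I, Pow(-24, -1)))) = Add(-4, Mul(Add(-8, I), Add(I, Rational(-1, 24)))) = Add(-4, Mul(Add(-8, I), Add(Rational(-1, 24), I))))
Pow(Add(Function('T')(-45), Add(-1997, Mul(-1, -1640))), Rational(1, 2)) = Pow(Add(Add(Rational(-11, 3), Pow(-45, 2), Mul(Rational(-193, 24), -45)), Add(-1997, Mul(-1, -1640))), Rational(1, 2)) = Pow(Add(Add(Rational(-11, 3), 2025, Rational(2895, 8)), Add(-1997, 1640)), Rational(1, 2)) = Pow(Add(Rational(57197, 24), -357), Rational(1, 2)) = Pow(Rational(48629, 24), Rational(1, 2)) = Mul(Rational(1, 12), Pow(291774, Rational(1, 2)))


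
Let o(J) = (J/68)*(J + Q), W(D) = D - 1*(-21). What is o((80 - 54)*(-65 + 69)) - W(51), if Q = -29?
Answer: 726/17 ≈ 42.706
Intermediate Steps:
W(D) = 21 + D (W(D) = D + 21 = 21 + D)
o(J) = J*(-29 + J)/68 (o(J) = (J/68)*(J - 29) = (J*(1/68))*(-29 + J) = (J/68)*(-29 + J) = J*(-29 + J)/68)
o((80 - 54)*(-65 + 69)) - W(51) = ((80 - 54)*(-65 + 69))*(-29 + (80 - 54)*(-65 + 69))/68 - (21 + 51) = (26*4)*(-29 + 26*4)/68 - 1*72 = (1/68)*104*(-29 + 104) - 72 = (1/68)*104*75 - 72 = 1950/17 - 72 = 726/17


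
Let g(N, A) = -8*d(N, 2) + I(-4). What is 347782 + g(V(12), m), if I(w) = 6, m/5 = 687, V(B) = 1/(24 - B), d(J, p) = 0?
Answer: 347788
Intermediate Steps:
m = 3435 (m = 5*687 = 3435)
g(N, A) = 6 (g(N, A) = -8*0 + 6 = 0 + 6 = 6)
347782 + g(V(12), m) = 347782 + 6 = 347788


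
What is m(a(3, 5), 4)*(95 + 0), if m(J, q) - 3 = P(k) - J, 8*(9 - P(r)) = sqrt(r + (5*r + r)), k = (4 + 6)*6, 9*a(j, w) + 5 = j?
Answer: 10450/9 - 95*sqrt(105)/4 ≈ 917.75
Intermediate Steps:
a(j, w) = -5/9 + j/9
k = 60 (k = 10*6 = 60)
P(r) = 9 - sqrt(7)*sqrt(r)/8 (P(r) = 9 - sqrt(r + (5*r + r))/8 = 9 - sqrt(r + 6*r)/8 = 9 - sqrt(7)*sqrt(r)/8)
m(J, q) = 12 - J - sqrt(105)/4 (m(J, q) = 3 + ((9 - sqrt(7)*sqrt(60)/8) - J) = 3 + ((9 - sqrt(7)*2*sqrt(15)/8) - J) = 3 + ((9 - sqrt(105)/4) - J) = 3 + (9 - J - sqrt(105)/4) = 12 - J - sqrt(105)/4)
m(a(3, 5), 4)*(95 + 0) = (12 - (-5/9 + (1/9)*3) - sqrt(105)/4)*(95 + 0) = (12 - (-5/9 + 1/3) - sqrt(105)/4)*95 = (12 - 1*(-2/9) - sqrt(105)/4)*95 = (12 + 2/9 - sqrt(105)/4)*95 = (110/9 - sqrt(105)/4)*95 = 10450/9 - 95*sqrt(105)/4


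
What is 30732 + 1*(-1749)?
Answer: 28983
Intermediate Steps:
30732 + 1*(-1749) = 30732 - 1749 = 28983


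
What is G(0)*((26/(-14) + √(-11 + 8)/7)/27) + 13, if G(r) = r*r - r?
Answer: 13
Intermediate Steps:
G(r) = r² - r
G(0)*((26/(-14) + √(-11 + 8)/7)/27) + 13 = (0*(-1 + 0))*((26/(-14) + √(-11 + 8)/7)/27) + 13 = (0*(-1))*((26*(-1/14) + √(-3)*(⅐))*(1/27)) + 13 = 0*((-13/7 + (I*√3)*(⅐))*(1/27)) + 13 = 0*((-13/7 + I*√3/7)*(1/27)) + 13 = 0*(-13/189 + I*√3/189) + 13 = 0 + 13 = 13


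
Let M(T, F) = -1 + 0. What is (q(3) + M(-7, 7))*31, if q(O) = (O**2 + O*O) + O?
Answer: 620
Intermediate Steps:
M(T, F) = -1
q(O) = O + 2*O**2 (q(O) = (O**2 + O**2) + O = 2*O**2 + O = O + 2*O**2)
(q(3) + M(-7, 7))*31 = (3*(1 + 2*3) - 1)*31 = (3*(1 + 6) - 1)*31 = (3*7 - 1)*31 = (21 - 1)*31 = 20*31 = 620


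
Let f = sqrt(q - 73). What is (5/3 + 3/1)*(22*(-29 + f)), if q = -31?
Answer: -8932/3 + 616*I*sqrt(26)/3 ≈ -2977.3 + 1047.0*I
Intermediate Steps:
f = 2*I*sqrt(26) (f = sqrt(-31 - 73) = sqrt(-104) = 2*I*sqrt(26) ≈ 10.198*I)
(5/3 + 3/1)*(22*(-29 + f)) = (5/3 + 3/1)*(22*(-29 + 2*I*sqrt(26))) = (5*(1/3) + 3*1)*(-638 + 44*I*sqrt(26)) = (5/3 + 3)*(-638 + 44*I*sqrt(26)) = 14*(-638 + 44*I*sqrt(26))/3 = -8932/3 + 616*I*sqrt(26)/3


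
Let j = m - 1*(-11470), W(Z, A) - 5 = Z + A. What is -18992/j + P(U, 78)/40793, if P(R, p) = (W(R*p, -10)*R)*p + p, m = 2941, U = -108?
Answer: 1022492350658/587867923 ≈ 1739.3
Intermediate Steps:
W(Z, A) = 5 + A + Z (W(Z, A) = 5 + (Z + A) = 5 + (A + Z) = 5 + A + Z)
j = 14411 (j = 2941 - 1*(-11470) = 2941 + 11470 = 14411)
P(R, p) = p + R*p*(-5 + R*p) (P(R, p) = ((5 - 10 + R*p)*R)*p + p = ((-5 + R*p)*R)*p + p = (R*(-5 + R*p))*p + p = R*p*(-5 + R*p) + p = p + R*p*(-5 + R*p))
-18992/j + P(U, 78)/40793 = -18992/14411 + (78*(1 - 108*(-5 - 108*78)))/40793 = -18992*1/14411 + (78*(1 - 108*(-5 - 8424)))*(1/40793) = -18992/14411 + (78*(1 - 108*(-8429)))*(1/40793) = -18992/14411 + (78*(1 + 910332))*(1/40793) = -18992/14411 + (78*910333)*(1/40793) = -18992/14411 + 71005974*(1/40793) = -18992/14411 + 71005974/40793 = 1022492350658/587867923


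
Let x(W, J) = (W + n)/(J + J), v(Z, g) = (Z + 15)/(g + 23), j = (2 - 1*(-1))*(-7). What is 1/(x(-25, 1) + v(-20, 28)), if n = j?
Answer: -51/1178 ≈ -0.043294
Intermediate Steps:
j = -21 (j = (2 + 1)*(-7) = 3*(-7) = -21)
n = -21
v(Z, g) = (15 + Z)/(23 + g)
x(W, J) = (-21 + W)/(2*J) (x(W, J) = (W - 21)/(J + J) = (-21 + W)/((2*J)) = (-21 + W)*(1/(2*J)) = (-21 + W)/(2*J))
1/(x(-25, 1) + v(-20, 28)) = 1/((1/2)*(-21 - 25)/1 + (15 - 20)/(23 + 28)) = 1/((1/2)*1*(-46) - 5/51) = 1/(-23 + (1/51)*(-5)) = 1/(-23 - 5/51) = 1/(-1178/51) = -51/1178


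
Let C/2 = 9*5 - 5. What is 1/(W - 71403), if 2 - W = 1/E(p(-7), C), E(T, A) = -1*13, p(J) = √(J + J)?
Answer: -13/928212 ≈ -1.4005e-5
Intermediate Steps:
C = 80 (C = 2*(9*5 - 5) = 2*(45 - 5) = 2*40 = 80)
p(J) = √2*√J (p(J) = √(2*J) = √2*√J)
E(T, A) = -13
W = 27/13 (W = 2 - 1/(-13) = 2 - 1*(-1/13) = 2 + 1/13 = 27/13 ≈ 2.0769)
1/(W - 71403) = 1/(27/13 - 71403) = 1/(-928212/13) = -13/928212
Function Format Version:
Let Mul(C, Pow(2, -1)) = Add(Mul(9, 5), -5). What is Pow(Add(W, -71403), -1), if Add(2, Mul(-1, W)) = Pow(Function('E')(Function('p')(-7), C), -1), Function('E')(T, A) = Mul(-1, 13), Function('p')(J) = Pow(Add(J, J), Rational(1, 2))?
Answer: Rational(-13, 928212) ≈ -1.4005e-5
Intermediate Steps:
C = 80 (C = Mul(2, Add(Mul(9, 5), -5)) = Mul(2, Add(45, -5)) = Mul(2, 40) = 80)
Function('p')(J) = Mul(Pow(2, Rational(1, 2)), Pow(J, Rational(1, 2))) (Function('p')(J) = Pow(Mul(2, J), Rational(1, 2)) = Mul(Pow(2, Rational(1, 2)), Pow(J, Rational(1, 2))))
Function('E')(T, A) = -13
W = Rational(27, 13) (W = Add(2, Mul(-1, Pow(-13, -1))) = Add(2, Mul(-1, Rational(-1, 13))) = Add(2, Rational(1, 13)) = Rational(27, 13) ≈ 2.0769)
Pow(Add(W, -71403), -1) = Pow(Add(Rational(27, 13), -71403), -1) = Pow(Rational(-928212, 13), -1) = Rational(-13, 928212)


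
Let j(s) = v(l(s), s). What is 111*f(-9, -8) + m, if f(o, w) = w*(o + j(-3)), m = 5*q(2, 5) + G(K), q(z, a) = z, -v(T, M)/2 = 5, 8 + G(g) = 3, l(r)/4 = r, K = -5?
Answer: 16877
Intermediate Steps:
l(r) = 4*r
G(g) = -5 (G(g) = -8 + 3 = -5)
v(T, M) = -10 (v(T, M) = -2*5 = -10)
j(s) = -10
m = 5 (m = 5*2 - 5 = 10 - 5 = 5)
f(o, w) = w*(-10 + o) (f(o, w) = w*(o - 10) = w*(-10 + o))
111*f(-9, -8) + m = 111*(-8*(-10 - 9)) + 5 = 111*(-8*(-19)) + 5 = 111*152 + 5 = 16872 + 5 = 16877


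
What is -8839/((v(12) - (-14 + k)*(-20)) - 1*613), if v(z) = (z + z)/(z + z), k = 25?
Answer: 8839/392 ≈ 22.548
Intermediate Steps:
v(z) = 1 (v(z) = (2*z)/((2*z)) = (2*z)*(1/(2*z)) = 1)
-8839/((v(12) - (-14 + k)*(-20)) - 1*613) = -8839/((1 - (-14 + 25)*(-20)) - 1*613) = -8839/((1 - 11*(-20)) - 613) = -8839/((1 - 1*(-220)) - 613) = -8839/((1 + 220) - 613) = -8839/(221 - 613) = -8839/(-392) = -8839*(-1/392) = 8839/392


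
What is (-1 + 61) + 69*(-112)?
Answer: -7668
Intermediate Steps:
(-1 + 61) + 69*(-112) = 60 - 7728 = -7668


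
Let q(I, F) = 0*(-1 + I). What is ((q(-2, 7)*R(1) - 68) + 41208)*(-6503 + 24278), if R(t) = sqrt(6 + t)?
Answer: 731263500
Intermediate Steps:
q(I, F) = 0
((q(-2, 7)*R(1) - 68) + 41208)*(-6503 + 24278) = ((0*sqrt(6 + 1) - 68) + 41208)*(-6503 + 24278) = ((0*sqrt(7) - 68) + 41208)*17775 = ((0 - 68) + 41208)*17775 = (-68 + 41208)*17775 = 41140*17775 = 731263500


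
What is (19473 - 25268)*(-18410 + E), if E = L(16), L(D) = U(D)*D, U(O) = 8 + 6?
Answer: 105387870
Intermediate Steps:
U(O) = 14
L(D) = 14*D
E = 224 (E = 14*16 = 224)
(19473 - 25268)*(-18410 + E) = (19473 - 25268)*(-18410 + 224) = -5795*(-18186) = 105387870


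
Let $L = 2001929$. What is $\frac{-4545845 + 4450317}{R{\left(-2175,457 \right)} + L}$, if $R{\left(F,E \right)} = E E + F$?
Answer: $- \frac{95528}{2208603} \approx -0.043253$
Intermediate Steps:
$R{\left(F,E \right)} = F + E^{2}$ ($R{\left(F,E \right)} = E^{2} + F = F + E^{2}$)
$\frac{-4545845 + 4450317}{R{\left(-2175,457 \right)} + L} = \frac{-4545845 + 4450317}{\left(-2175 + 457^{2}\right) + 2001929} = - \frac{95528}{\left(-2175 + 208849\right) + 2001929} = - \frac{95528}{206674 + 2001929} = - \frac{95528}{2208603}$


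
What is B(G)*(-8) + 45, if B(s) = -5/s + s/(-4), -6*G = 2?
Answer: -227/3 ≈ -75.667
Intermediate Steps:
G = -1/3 (G = -1/6*2 = -1/3 ≈ -0.33333)
B(s) = -5/s - s/4 (B(s) = -5/s + s*(-1/4) = -5/s - s/4)
B(G)*(-8) + 45 = (-5/(-1/3) - 1/4*(-1/3))*(-8) + 45 = (-5*(-3) + 1/12)*(-8) + 45 = (15 + 1/12)*(-8) + 45 = (181/12)*(-8) + 45 = -362/3 + 45 = -227/3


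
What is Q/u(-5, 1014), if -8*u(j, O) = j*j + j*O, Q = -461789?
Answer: -3694312/5045 ≈ -732.27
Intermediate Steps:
u(j, O) = -j²/8 - O*j/8 (u(j, O) = -(j*j + j*O)/8 = -(j² + O*j)/8 = -j²/8 - O*j/8)
Q/u(-5, 1014) = -461789*8/(5*(1014 - 5)) = -461789/((-⅛*(-5)*1009)) = -461789/5045/8 = -461789*8/5045 = -3694312/5045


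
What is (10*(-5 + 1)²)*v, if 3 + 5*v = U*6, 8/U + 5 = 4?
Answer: -1632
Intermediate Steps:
U = -8 (U = 8/(-5 + 4) = 8/(-1) = 8*(-1) = -8)
v = -51/5 (v = -⅗ + (-8*6)/5 = -⅗ + (⅕)*(-48) = -⅗ - 48/5 = -51/5 ≈ -10.200)
(10*(-5 + 1)²)*v = (10*(-5 + 1)²)*(-51/5) = (10*(-4)²)*(-51/5) = (10*16)*(-51/5) = 160*(-51/5) = -1632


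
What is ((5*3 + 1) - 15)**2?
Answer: 1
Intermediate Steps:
((5*3 + 1) - 15)**2 = ((15 + 1) - 15)**2 = (16 - 15)**2 = 1**2 = 1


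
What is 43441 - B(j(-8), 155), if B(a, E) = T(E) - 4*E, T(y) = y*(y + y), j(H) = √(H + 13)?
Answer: -3989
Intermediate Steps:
j(H) = √(13 + H)
T(y) = 2*y² (T(y) = y*(2*y) = 2*y²)
B(a, E) = -4*E + 2*E² (B(a, E) = 2*E² - 4*E = -4*E + 2*E²)
43441 - B(j(-8), 155) = 43441 - 2*155*(-2 + 155) = 43441 - 2*155*153 = 43441 - 1*47430 = 43441 - 47430 = -3989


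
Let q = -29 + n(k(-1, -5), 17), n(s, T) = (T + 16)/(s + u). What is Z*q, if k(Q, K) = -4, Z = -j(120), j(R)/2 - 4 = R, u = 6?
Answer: 3100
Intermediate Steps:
j(R) = 8 + 2*R
Z = -248 (Z = -(8 + 2*120) = -(8 + 240) = -1*248 = -248)
n(s, T) = (16 + T)/(6 + s) (n(s, T) = (T + 16)/(s + 6) = (16 + T)/(6 + s))
q = -25/2 (q = -29 + (16 + 17)/(6 - 4) = -29 + 33/2 = -25/2 ≈ -12.500)
Z*q = -248*(-25/2) = 3100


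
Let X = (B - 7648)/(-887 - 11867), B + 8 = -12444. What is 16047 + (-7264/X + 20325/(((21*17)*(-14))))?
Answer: 95719157351/8371650 ≈ 11434.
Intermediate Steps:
B = -12452 (B = -8 - 12444 = -12452)
X = 10050/6377 (X = (-12452 - 7648)/(-887 - 11867) = -20100/(-12754) = -20100*(-1/12754) = 10050/6377 ≈ 1.5760)
16047 + (-7264/X + 20325/(((21*17)*(-14)))) = 16047 + (-7264/10050/6377 + 20325/(((21*17)*(-14)))) = 16047 + (-7264*6377/10050 + 20325/((357*(-14)))) = 16047 + (-23161264/5025 + 20325/(-4998)) = 16047 + (-23161264/5025 + 20325*(-1/4998)) = 16047 + (-23161264/5025 - 6775/1666) = 16047 - 38620710199/8371650 = 95719157351/8371650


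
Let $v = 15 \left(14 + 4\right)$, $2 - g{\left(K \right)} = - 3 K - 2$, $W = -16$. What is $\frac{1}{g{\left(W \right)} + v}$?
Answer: $\frac{1}{226} \approx 0.0044248$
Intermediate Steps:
$g{\left(K \right)} = 4 + 3 K$ ($g{\left(K \right)} = 2 - \left(- 3 K - 2\right) = 2 - \left(-2 - 3 K\right) = 2 + \left(2 + 3 K\right) = 4 + 3 K$)
$v = 270$ ($v = 15 \cdot 18 = 270$)
$\frac{1}{g{\left(W \right)} + v} = \frac{1}{\left(4 + 3 \left(-16\right)\right) + 270} = \frac{1}{\left(4 - 48\right) + 270} = \frac{1}{-44 + 270} = \frac{1}{226}$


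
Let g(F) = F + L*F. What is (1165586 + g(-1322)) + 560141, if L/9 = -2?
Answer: 1748201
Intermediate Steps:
L = -18 (L = 9*(-2) = -18)
g(F) = -17*F (g(F) = F - 18*F = -17*F)
(1165586 + g(-1322)) + 560141 = (1165586 - 17*(-1322)) + 560141 = (1165586 + 22474) + 560141 = 1188060 + 560141 = 1748201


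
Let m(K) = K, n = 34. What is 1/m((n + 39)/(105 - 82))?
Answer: 23/73 ≈ 0.31507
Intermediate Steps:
1/m((n + 39)/(105 - 82)) = 1/((34 + 39)/(105 - 82)) = 1/(73/23) = 23/73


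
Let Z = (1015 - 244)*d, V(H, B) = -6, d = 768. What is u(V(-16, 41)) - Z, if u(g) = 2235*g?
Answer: -605538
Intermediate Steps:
Z = 592128 (Z = (1015 - 244)*768 = 771*768 = 592128)
u(V(-16, 41)) - Z = 2235*(-6) - 1*592128 = -13410 - 592128 = -605538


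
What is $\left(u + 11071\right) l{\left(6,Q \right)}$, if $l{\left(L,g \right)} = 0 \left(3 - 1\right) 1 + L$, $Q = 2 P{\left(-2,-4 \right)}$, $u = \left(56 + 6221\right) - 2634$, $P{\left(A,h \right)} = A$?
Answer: $88284$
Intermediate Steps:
$u = 3643$ ($u = 6277 - 2634 = 3643$)
$Q = -4$ ($Q = 2 \left(-2\right) = -4$)
$l{\left(L,g \right)} = L$ ($l{\left(L,g \right)} = 0 \cdot 2 \cdot 1 + L = 0 \cdot 1 + L = 0 + L = L$)
$\left(u + 11071\right) l{\left(6,Q \right)} = \left(3643 + 11071\right) 6 = 14714 \cdot 6 = 88284$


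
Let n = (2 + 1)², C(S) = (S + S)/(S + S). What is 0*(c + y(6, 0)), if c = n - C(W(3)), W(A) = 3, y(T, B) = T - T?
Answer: 0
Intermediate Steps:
y(T, B) = 0
C(S) = 1 (C(S) = (2*S)/((2*S)) = (2*S)*(1/(2*S)) = 1)
n = 9 (n = 3² = 9)
c = 8 (c = 9 - 1*1 = 9 - 1 = 8)
0*(c + y(6, 0)) = 0*(8 + 0) = 0*8 = 0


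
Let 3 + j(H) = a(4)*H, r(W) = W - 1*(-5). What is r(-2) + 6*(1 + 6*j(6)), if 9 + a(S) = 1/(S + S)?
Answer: -2016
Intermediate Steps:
r(W) = 5 + W (r(W) = W + 5 = 5 + W)
a(S) = -9 + 1/(2*S) (a(S) = -9 + 1/(S + S) = -9 + 1/(2*S))
j(H) = -3 - 71*H/8 (j(H) = -3 + (-9 + (½)/4)*H = -3 + (-9 + (½)*(¼))*H = -3 + (-9 + ⅛)*H = -3 - 71*H/8)
r(-2) + 6*(1 + 6*j(6)) = (5 - 2) + 6*(1 + 6*(-3 - 71/8*6)) = 3 + 6*(1 + 6*(-3 - 213/4)) = 3 + 6*(1 + 6*(-225/4)) = 3 + 6*(1 - 675/2) = 3 + 6*(-673/2) = 3 - 2019 = -2016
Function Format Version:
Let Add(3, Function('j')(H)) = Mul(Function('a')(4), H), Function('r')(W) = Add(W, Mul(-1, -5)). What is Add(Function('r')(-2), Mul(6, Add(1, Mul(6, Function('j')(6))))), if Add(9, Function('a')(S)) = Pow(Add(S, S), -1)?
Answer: -2016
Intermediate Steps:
Function('r')(W) = Add(5, W) (Function('r')(W) = Add(W, 5) = Add(5, W))
Function('a')(S) = Add(-9, Mul(Rational(1, 2), Pow(S, -1))) (Function('a')(S) = Add(-9, Pow(Add(S, S), -1)) = Add(-9, Pow(Mul(2, S), -1)) = Add(-9, Mul(Rational(1, 2), Pow(S, -1))))
Function('j')(H) = Add(-3, Mul(Rational(-71, 8), H)) (Function('j')(H) = Add(-3, Mul(Add(-9, Mul(Rational(1, 2), Pow(4, -1))), H)) = Add(-3, Mul(Add(-9, Mul(Rational(1, 2), Rational(1, 4))), H)) = Add(-3, Mul(Add(-9, Rational(1, 8)), H)) = Add(-3, Mul(Rational(-71, 8), H)))
Add(Function('r')(-2), Mul(6, Add(1, Mul(6, Function('j')(6))))) = Add(Add(5, -2), Mul(6, Add(1, Mul(6, Add(-3, Mul(Rational(-71, 8), 6)))))) = Add(3, Mul(6, Add(1, Mul(6, Add(-3, Rational(-213, 4)))))) = Add(3, Mul(6, Add(1, Mul(6, Rational(-225, 4))))) = Add(3, Mul(6, Add(1, Rational(-675, 2)))) = Add(3, Mul(6, Rational(-673, 2))) = Add(3, -2019) = -2016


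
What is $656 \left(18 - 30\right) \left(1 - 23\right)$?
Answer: $173184$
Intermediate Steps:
$656 \left(18 - 30\right) \left(1 - 23\right) = 656 \left(\left(-12\right) \left(-22\right)\right) = 656 \cdot 264 = 173184$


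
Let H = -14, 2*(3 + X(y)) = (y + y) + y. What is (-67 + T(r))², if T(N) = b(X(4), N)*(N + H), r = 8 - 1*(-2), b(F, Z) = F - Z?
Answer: 1521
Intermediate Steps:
X(y) = -3 + 3*y/2 (X(y) = -3 + ((y + y) + y)/2 = -3 + (2*y + y)/2 = -3 + (3*y)/2 = -3 + 3*y/2)
r = 10 (r = 8 + 2 = 10)
T(N) = (-14 + N)*(3 - N) (T(N) = ((-3 + (3/2)*4) - N)*(N - 14) = ((-3 + 6) - N)*(-14 + N) = (3 - N)*(-14 + N) = (-14 + N)*(3 - N))
(-67 + T(r))² = (-67 - (-14 + 10)*(-3 + 10))² = (-67 - 1*(-4)*7)² = (-67 + 28)² = (-39)² = 1521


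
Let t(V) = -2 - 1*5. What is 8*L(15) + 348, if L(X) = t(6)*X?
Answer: -492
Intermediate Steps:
t(V) = -7 (t(V) = -2 - 5 = -7)
L(X) = -7*X
8*L(15) + 348 = 8*(-7*15) + 348 = 8*(-105) + 348 = -840 + 348 = -492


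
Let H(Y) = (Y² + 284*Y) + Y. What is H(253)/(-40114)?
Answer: -68057/20057 ≈ -3.3932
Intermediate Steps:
H(Y) = Y² + 285*Y
H(253)/(-40114) = (253*(285 + 253))/(-40114) = (253*538)*(-1/40114) = 136114*(-1/40114) = -68057/20057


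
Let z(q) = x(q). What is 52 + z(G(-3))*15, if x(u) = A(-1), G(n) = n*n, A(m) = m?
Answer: 37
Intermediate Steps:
G(n) = n²
x(u) = -1
z(q) = -1
52 + z(G(-3))*15 = 52 - 1*15 = 52 - 15 = 37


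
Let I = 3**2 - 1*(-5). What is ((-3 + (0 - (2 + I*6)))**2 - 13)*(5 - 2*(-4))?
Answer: 102804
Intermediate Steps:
I = 14 (I = 9 + 5 = 14)
((-3 + (0 - (2 + I*6)))**2 - 13)*(5 - 2*(-4)) = ((-3 + (0 - (2 + 14*6)))**2 - 13)*(5 - 2*(-4)) = ((-3 + (0 - (2 + 84)))**2 - 13)*(5 + 8) = ((-3 + (0 - 1*86))**2 - 13)*13 = ((-3 + (0 - 86))**2 - 13)*13 = ((-3 - 86)**2 - 13)*13 = ((-89)**2 - 13)*13 = (7921 - 13)*13 = 7908*13 = 102804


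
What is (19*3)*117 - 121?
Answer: 6548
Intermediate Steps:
(19*3)*117 - 121 = 57*117 - 121 = 6669 - 121 = 6548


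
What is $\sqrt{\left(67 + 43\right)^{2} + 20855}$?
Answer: $13 \sqrt{195} \approx 181.54$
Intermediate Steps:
$\sqrt{\left(67 + 43\right)^{2} + 20855} = \sqrt{110^{2} + 20855} = \sqrt{12100 + 20855} = \sqrt{32955} = 13 \sqrt{195}$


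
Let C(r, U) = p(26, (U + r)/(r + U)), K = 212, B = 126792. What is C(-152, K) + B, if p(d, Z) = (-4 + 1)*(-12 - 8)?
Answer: 126852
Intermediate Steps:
p(d, Z) = 60 (p(d, Z) = -3*(-20) = 60)
C(r, U) = 60
C(-152, K) + B = 60 + 126792 = 126852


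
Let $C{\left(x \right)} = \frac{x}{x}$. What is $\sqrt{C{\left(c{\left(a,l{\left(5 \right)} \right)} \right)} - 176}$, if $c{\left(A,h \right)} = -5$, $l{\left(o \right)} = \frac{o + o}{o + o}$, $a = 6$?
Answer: $5 i \sqrt{7} \approx 13.229 i$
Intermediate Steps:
$l{\left(o \right)} = 1$ ($l{\left(o \right)} = \frac{2 o}{2 o} = 2 o \frac{1}{2 o} = 1$)
$C{\left(x \right)} = 1$
$\sqrt{C{\left(c{\left(a,l{\left(5 \right)} \right)} \right)} - 176} = \sqrt{1 - 176} = \sqrt{-175} = 5 i \sqrt{7}$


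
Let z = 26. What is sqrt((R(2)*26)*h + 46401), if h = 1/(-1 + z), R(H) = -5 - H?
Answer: sqrt(1159843)/5 ≈ 215.39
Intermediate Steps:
h = 1/25 (h = 1/(-1 + 26) = 1/25 ≈ 0.040000)
sqrt((R(2)*26)*h + 46401) = sqrt(((-5 - 1*2)*26)*(1/25) + 46401) = sqrt(((-5 - 2)*26)*(1/25) + 46401) = sqrt(-7*26*(1/25) + 46401) = sqrt(-182*1/25 + 46401) = sqrt(-182/25 + 46401) = sqrt(1159843/25) = sqrt(1159843)/5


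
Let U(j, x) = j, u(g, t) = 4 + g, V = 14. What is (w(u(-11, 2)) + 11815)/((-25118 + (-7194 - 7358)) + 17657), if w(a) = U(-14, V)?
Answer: -11801/22013 ≈ -0.53609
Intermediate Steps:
w(a) = -14
(w(u(-11, 2)) + 11815)/((-25118 + (-7194 - 7358)) + 17657) = (-14 + 11815)/((-25118 + (-7194 - 7358)) + 17657) = 11801/((-25118 - 14552) + 17657) = 11801/(-39670 + 17657) = 11801/(-22013) = 11801*(-1/22013) = -11801/22013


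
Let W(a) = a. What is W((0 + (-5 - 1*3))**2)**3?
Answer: 262144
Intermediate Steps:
W((0 + (-5 - 1*3))**2)**3 = ((0 + (-5 - 1*3))**2)**3 = ((0 + (-5 - 3))**2)**3 = ((0 - 8)**2)**3 = ((-8)**2)**3 = 64**3 = 262144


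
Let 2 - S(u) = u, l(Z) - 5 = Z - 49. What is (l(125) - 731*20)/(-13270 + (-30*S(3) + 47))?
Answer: 14539/13193 ≈ 1.1020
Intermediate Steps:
l(Z) = -44 + Z (l(Z) = 5 + (Z - 49) = 5 + (-49 + Z) = -44 + Z)
S(u) = 2 - u
(l(125) - 731*20)/(-13270 + (-30*S(3) + 47)) = ((-44 + 125) - 731*20)/(-13270 + (-30*(2 - 1*3) + 47)) = (81 - 14620)/(-13270 + (-30*(2 - 3) + 47)) = -14539/(-13270 + (-30*(-1) + 47)) = -14539/(-13270 + (30 + 47)) = -14539/(-13270 + 77) = -14539/(-13193) = -14539*(-1/13193) = 14539/13193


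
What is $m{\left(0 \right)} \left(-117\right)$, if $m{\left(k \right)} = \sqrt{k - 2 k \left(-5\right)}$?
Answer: $0$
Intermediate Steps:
$m{\left(k \right)} = \sqrt{11} \sqrt{k}$ ($m{\left(k \right)} = \sqrt{k - 2 \left(- 5 k\right)} = \sqrt{k + 10 k} = \sqrt{11 k} = \sqrt{11} \sqrt{k}$)
$m{\left(0 \right)} \left(-117\right) = \sqrt{11} \sqrt{0} \left(-117\right) = \sqrt{11} \cdot 0 \left(-117\right) = 0 \left(-117\right) = 0$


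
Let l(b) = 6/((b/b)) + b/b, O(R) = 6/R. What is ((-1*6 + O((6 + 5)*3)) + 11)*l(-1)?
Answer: 399/11 ≈ 36.273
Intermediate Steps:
l(b) = 7 (l(b) = 6/1 + 1 = 6*1 + 1 = 6 + 1 = 7)
((-1*6 + O((6 + 5)*3)) + 11)*l(-1) = ((-1*6 + 6/(((6 + 5)*3))) + 11)*7 = ((-6 + 6/((11*3))) + 11)*7 = ((-6 + 6/33) + 11)*7 = ((-6 + 6*(1/33)) + 11)*7 = ((-6 + 2/11) + 11)*7 = (-64/11 + 11)*7 = (57/11)*7 = 399/11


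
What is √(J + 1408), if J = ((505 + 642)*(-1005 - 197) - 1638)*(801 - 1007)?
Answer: 10*√2843498 ≈ 16863.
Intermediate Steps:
J = 284348392 (J = (1147*(-1202) - 1638)*(-206) = (-1378694 - 1638)*(-206) = -1380332*(-206) = 284348392)
√(J + 1408) = √(284348392 + 1408) = √284349800 = 10*√2843498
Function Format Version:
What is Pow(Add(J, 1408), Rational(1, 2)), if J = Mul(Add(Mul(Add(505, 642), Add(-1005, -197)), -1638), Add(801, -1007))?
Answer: Mul(10, Pow(2843498, Rational(1, 2))) ≈ 16863.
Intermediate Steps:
J = 284348392 (J = Mul(Add(Mul(1147, -1202), -1638), -206) = Mul(Add(-1378694, -1638), -206) = Mul(-1380332, -206) = 284348392)
Pow(Add(J, 1408), Rational(1, 2)) = Pow(Add(284348392, 1408), Rational(1, 2)) = Pow(284349800, Rational(1, 2)) = Mul(10, Pow(2843498, Rational(1, 2)))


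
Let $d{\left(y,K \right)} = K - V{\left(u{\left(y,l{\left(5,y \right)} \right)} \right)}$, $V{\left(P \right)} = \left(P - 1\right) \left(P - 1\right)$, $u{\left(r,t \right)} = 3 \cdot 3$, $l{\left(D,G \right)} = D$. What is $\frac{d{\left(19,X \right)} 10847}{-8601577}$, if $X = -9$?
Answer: $\frac{791831}{8601577} \approx 0.092057$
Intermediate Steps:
$u{\left(r,t \right)} = 9$
$V{\left(P \right)} = \left(-1 + P\right)^{2}$ ($V{\left(P \right)} = \left(-1 + P\right) \left(-1 + P\right) = \left(-1 + P\right)^{2}$)
$d{\left(y,K \right)} = -64 + K$ ($d{\left(y,K \right)} = K - \left(-1 + 9\right)^{2} = K - 8^{2} = K - 64 = -64 + K$)
$\frac{d{\left(19,X \right)} 10847}{-8601577} = \frac{\left(-64 - 9\right) 10847}{-8601577} = \left(-73\right) 10847 \left(- \frac{1}{8601577}\right) = \left(-791831\right) \left(- \frac{1}{8601577}\right) = \frac{791831}{8601577}$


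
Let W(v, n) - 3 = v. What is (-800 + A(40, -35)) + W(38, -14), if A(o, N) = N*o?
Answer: -2159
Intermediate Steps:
W(v, n) = 3 + v
(-800 + A(40, -35)) + W(38, -14) = (-800 - 35*40) + (3 + 38) = (-800 - 1400) + 41 = -2200 + 41 = -2159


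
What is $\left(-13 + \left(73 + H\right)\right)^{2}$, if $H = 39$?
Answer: $9801$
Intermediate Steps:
$\left(-13 + \left(73 + H\right)\right)^{2} = \left(-13 + \left(73 + 39\right)\right)^{2} = \left(-13 + 112\right)^{2} = 99^{2} = 9801$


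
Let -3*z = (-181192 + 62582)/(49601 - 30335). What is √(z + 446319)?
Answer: √245066409634/741 ≈ 668.07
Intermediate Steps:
z = 59305/28899 (z = -(-181192 + 62582)/(3*(49601 - 30335)) = -(-118610)/(3*19266) = -⅓*(-59305/9633) = 59305/28899 ≈ 2.0521)
√(z + 446319) = √(59305/28899 + 446319) = √(12898232086/28899) = √245066409634/741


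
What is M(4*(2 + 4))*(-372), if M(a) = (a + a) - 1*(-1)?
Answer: -18228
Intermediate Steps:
M(a) = 1 + 2*a (M(a) = 2*a + 1 = 1 + 2*a)
M(4*(2 + 4))*(-372) = (1 + 2*(4*(2 + 4)))*(-372) = (1 + 2*(4*6))*(-372) = (1 + 2*24)*(-372) = (1 + 48)*(-372) = 49*(-372) = -18228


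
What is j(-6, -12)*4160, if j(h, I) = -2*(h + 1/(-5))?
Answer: 51584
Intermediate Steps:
j(h, I) = ⅖ - 2*h (j(h, I) = -2*(h - ⅕) = -2*(-⅕ + h) = ⅖ - 2*h)
j(-6, -12)*4160 = (⅖ - 2*(-6))*4160 = (⅖ + 12)*4160 = (62/5)*4160 = 51584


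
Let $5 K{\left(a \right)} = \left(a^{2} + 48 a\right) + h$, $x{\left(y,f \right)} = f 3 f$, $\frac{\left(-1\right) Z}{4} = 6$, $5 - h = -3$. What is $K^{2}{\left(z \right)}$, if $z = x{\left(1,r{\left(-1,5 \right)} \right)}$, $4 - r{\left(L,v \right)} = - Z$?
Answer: $\frac{2242829721664}{25} \approx 8.9713 \cdot 10^{10}$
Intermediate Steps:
$h = 8$ ($h = 5 - -3 = 5 + 3 = 8$)
$Z = -24$ ($Z = \left(-4\right) 6 = -24$)
$r{\left(L,v \right)} = -20$ ($r{\left(L,v \right)} = 4 - \left(-1\right) \left(-24\right) = 4 - 24 = -20$)
$x{\left(y,f \right)} = 3 f^{2}$ ($x{\left(y,f \right)} = 3 f f = 3 f^{2}$)
$z = 1200$ ($z = 3 \left(-20\right)^{2} = 3 \cdot 400 = 1200$)
$K{\left(a \right)} = \frac{8}{5} + \frac{a^{2}}{5} + \frac{48 a}{5}$ ($K{\left(a \right)} = \frac{\left(a^{2} + 48 a\right) + 8}{5} = \frac{8 + a^{2} + 48 a}{5} = \frac{8}{5} + \frac{a^{2}}{5} + \frac{48 a}{5}$)
$K^{2}{\left(z \right)} = \left(\frac{8}{5} + \frac{1200^{2}}{5} + \frac{48}{5} \cdot 1200\right)^{2} = \left(\frac{8}{5} + \frac{1}{5} \cdot 1440000 + 11520\right)^{2} = \left(\frac{8}{5} + 288000 + 11520\right)^{2} = \left(\frac{1497608}{5}\right)^{2} = \frac{2242829721664}{25}$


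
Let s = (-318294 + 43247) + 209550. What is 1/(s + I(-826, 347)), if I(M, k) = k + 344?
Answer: -1/64806 ≈ -1.5431e-5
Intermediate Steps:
I(M, k) = 344 + k
s = -65497 (s = -275047 + 209550 = -65497)
1/(s + I(-826, 347)) = 1/(-65497 + (344 + 347)) = 1/(-65497 + 691) = 1/(-64806) = -1/64806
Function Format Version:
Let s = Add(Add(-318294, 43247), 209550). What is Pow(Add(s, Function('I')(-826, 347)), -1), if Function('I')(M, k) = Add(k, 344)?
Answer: Rational(-1, 64806) ≈ -1.5431e-5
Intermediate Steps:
Function('I')(M, k) = Add(344, k)
s = -65497 (s = Add(-275047, 209550) = -65497)
Pow(Add(s, Function('I')(-826, 347)), -1) = Pow(Add(-65497, Add(344, 347)), -1) = Pow(Add(-65497, 691), -1) = Pow(-64806, -1) = Rational(-1, 64806)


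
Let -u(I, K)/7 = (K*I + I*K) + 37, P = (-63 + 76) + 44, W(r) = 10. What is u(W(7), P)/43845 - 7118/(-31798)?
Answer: 25052494/697091655 ≈ 0.035939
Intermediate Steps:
P = 57 (P = 13 + 44 = 57)
u(I, K) = -259 - 14*I*K (u(I, K) = -7*((K*I + I*K) + 37) = -7*((I*K + I*K) + 37) = -7*(2*I*K + 37) = -7*(37 + 2*I*K) = -259 - 14*I*K)
u(W(7), P)/43845 - 7118/(-31798) = (-259 - 14*10*57)/43845 - 7118/(-31798) = (-259 - 7980)*(1/43845) - 7118*(-1/31798) = -8239*1/43845 + 3559/15899 = -8239/43845 + 3559/15899 = 25052494/697091655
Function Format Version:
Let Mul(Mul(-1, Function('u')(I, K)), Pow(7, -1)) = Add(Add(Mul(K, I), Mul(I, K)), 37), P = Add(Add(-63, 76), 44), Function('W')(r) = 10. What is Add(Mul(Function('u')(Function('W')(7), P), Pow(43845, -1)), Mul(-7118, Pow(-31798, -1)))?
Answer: Rational(25052494, 697091655) ≈ 0.035939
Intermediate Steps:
P = 57 (P = Add(13, 44) = 57)
Function('u')(I, K) = Add(-259, Mul(-14, I, K)) (Function('u')(I, K) = Mul(-7, Add(Add(Mul(K, I), Mul(I, K)), 37)) = Mul(-7, Add(Add(Mul(I, K), Mul(I, K)), 37)) = Mul(-7, Add(Mul(2, I, K), 37)) = Mul(-7, Add(37, Mul(2, I, K))) = Add(-259, Mul(-14, I, K)))
Add(Mul(Function('u')(Function('W')(7), P), Pow(43845, -1)), Mul(-7118, Pow(-31798, -1))) = Add(Mul(Add(-259, Mul(-14, 10, 57)), Pow(43845, -1)), Mul(-7118, Pow(-31798, -1))) = Add(Mul(Add(-259, -7980), Rational(1, 43845)), Mul(-7118, Rational(-1, 31798))) = Add(Mul(-8239, Rational(1, 43845)), Rational(3559, 15899)) = Add(Rational(-8239, 43845), Rational(3559, 15899)) = Rational(25052494, 697091655)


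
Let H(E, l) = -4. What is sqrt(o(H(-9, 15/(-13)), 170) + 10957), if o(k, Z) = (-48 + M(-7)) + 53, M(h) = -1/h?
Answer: sqrt(537145)/7 ≈ 104.70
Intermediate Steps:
o(k, Z) = 36/7 (o(k, Z) = (-48 - 1/(-7)) + 53 = (-48 - 1*(-1/7)) + 53 = (-48 + 1/7) + 53 = -335/7 + 53 = 36/7)
sqrt(o(H(-9, 15/(-13)), 170) + 10957) = sqrt(36/7 + 10957) = sqrt(76735/7) = sqrt(537145)/7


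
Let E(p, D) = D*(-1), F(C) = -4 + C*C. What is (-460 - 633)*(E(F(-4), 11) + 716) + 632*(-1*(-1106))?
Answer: -71573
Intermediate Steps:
F(C) = -4 + C²
E(p, D) = -D
(-460 - 633)*(E(F(-4), 11) + 716) + 632*(-1*(-1106)) = (-460 - 633)*(-1*11 + 716) + 632*(-1*(-1106)) = -1093*(-11 + 716) + 632*1106 = -1093*705 + 698992 = -770565 + 698992 = -71573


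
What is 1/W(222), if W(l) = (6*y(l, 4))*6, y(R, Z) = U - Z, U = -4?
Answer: -1/288 ≈ -0.0034722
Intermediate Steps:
y(R, Z) = -4 - Z
W(l) = -288 (W(l) = (6*(-4 - 1*4))*6 = (6*(-4 - 4))*6 = (6*(-8))*6 = -48*6 = -288)
1/W(222) = 1/(-288) = -1/288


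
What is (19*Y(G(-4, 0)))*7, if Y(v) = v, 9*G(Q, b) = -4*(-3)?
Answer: 532/3 ≈ 177.33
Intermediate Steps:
G(Q, b) = 4/3 (G(Q, b) = (-4*(-3))/9 = (⅑)*12 = 4/3)
(19*Y(G(-4, 0)))*7 = (19*(4/3))*7 = (76/3)*7 = 532/3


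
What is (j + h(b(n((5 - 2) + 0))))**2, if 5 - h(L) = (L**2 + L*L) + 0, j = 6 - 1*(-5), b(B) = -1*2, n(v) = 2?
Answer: 64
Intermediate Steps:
b(B) = -2
j = 11 (j = 6 + 5 = 11)
h(L) = 5 - 2*L**2 (h(L) = 5 - ((L**2 + L*L) + 0) = 5 - ((L**2 + L**2) + 0) = 5 - (2*L**2 + 0) = 5 - 2*L**2)
(j + h(b(n((5 - 2) + 0))))**2 = (11 + (5 - 2*(-2)**2))**2 = (11 + (5 - 2*4))**2 = (11 + (5 - 8))**2 = (11 - 3)**2 = 8**2 = 64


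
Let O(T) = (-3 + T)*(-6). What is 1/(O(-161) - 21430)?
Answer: -1/20446 ≈ -4.8909e-5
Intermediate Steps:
O(T) = 18 - 6*T
1/(O(-161) - 21430) = 1/((18 - 6*(-161)) - 21430) = 1/((18 + 966) - 21430) = 1/(984 - 21430) = 1/(-20446) = -1/20446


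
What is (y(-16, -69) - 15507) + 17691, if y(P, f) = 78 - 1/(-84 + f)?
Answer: 346087/153 ≈ 2262.0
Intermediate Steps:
(y(-16, -69) - 15507) + 17691 = ((-6553 + 78*(-69))/(-84 - 69) - 15507) + 17691 = ((-6553 - 5382)/(-153) - 15507) + 17691 = (-1/153*(-11935) - 15507) + 17691 = (11935/153 - 15507) + 17691 = -2360636/153 + 17691 = 346087/153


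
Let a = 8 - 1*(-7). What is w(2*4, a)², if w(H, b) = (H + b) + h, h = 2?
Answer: 625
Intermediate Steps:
a = 15 (a = 8 + 7 = 15)
w(H, b) = 2 + H + b (w(H, b) = (H + b) + 2 = 2 + H + b)
w(2*4, a)² = (2 + 2*4 + 15)² = (2 + 8 + 15)² = 25² = 625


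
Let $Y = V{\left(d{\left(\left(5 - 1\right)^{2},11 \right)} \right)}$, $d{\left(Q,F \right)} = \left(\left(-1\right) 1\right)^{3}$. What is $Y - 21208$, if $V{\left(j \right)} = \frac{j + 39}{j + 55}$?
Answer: $- \frac{572597}{27} \approx -21207.0$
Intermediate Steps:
$d{\left(Q,F \right)} = -1$ ($d{\left(Q,F \right)} = \left(-1\right)^{3} = -1$)
$V{\left(j \right)} = \frac{39 + j}{55 + j}$
$Y = \frac{19}{27}$ ($Y = \frac{39 - 1}{55 - 1} = \frac{1}{54} \cdot 38 = \frac{19}{27} \approx 0.7037$)
$Y - 21208 = \frac{19}{27} - 21208 = - \frac{572597}{27}$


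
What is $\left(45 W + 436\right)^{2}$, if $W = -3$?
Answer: $90601$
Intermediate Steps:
$\left(45 W + 436\right)^{2} = \left(45 \left(-3\right) + 436\right)^{2} = \left(-135 + 436\right)^{2} = 301^{2} = 90601$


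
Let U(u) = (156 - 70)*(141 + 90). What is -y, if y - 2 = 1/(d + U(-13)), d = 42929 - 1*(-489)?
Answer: -126569/63284 ≈ -2.0000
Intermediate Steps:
U(u) = 19866 (U(u) = 86*231 = 19866)
d = 43418 (d = 42929 + 489 = 43418)
y = 126569/63284 (y = 2 + 1/(43418 + 19866) = 2 + 1/63284 = 126569/63284 ≈ 2.0000)
-y = -1*126569/63284 = -126569/63284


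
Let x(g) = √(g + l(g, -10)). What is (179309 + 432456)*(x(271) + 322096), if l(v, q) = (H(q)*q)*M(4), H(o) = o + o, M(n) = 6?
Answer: 197047059440 + 611765*√1471 ≈ 1.9707e+11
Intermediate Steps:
H(o) = 2*o
l(v, q) = 12*q² (l(v, q) = ((2*q)*q)*6 = (2*q²)*6 = 12*q²)
x(g) = √(1200 + g) (x(g) = √(g + 12*(-10)²) = √(g + 12*100) = √(g + 1200) = √(1200 + g))
(179309 + 432456)*(x(271) + 322096) = (179309 + 432456)*(√(1200 + 271) + 322096) = 611765*(√1471 + 322096) = 611765*(322096 + √1471) = 197047059440 + 611765*√1471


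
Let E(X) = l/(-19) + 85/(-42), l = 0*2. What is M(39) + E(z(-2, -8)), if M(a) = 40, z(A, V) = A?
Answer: 1595/42 ≈ 37.976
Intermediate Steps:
l = 0
E(X) = -85/42 (E(X) = 0/(-19) + 85/(-42) = 0*(-1/19) + 85*(-1/42) = 0 - 85/42 = -85/42)
M(39) + E(z(-2, -8)) = 40 - 85/42 = 1595/42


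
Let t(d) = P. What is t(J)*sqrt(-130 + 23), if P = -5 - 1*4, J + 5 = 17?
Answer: -9*I*sqrt(107) ≈ -93.097*I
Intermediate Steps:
J = 12 (J = -5 + 17 = 12)
P = -9 (P = -5 - 4 = -9)
t(d) = -9
t(J)*sqrt(-130 + 23) = -9*sqrt(-130 + 23) = -9*I*sqrt(107)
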